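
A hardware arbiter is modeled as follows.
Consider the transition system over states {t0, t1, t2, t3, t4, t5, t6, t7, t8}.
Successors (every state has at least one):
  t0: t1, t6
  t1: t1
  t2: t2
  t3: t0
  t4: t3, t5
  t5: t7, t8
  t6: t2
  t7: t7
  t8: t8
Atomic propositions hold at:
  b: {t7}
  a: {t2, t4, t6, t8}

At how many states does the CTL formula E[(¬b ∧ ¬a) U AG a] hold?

Sat(¬b) = {t0, t1, t2, t3, t4, t5, t6, t8}
Sat(¬a) = {t0, t1, t3, t5, t7}
Sat(¬b ∧ ¬a) = {t0, t1, t3, t5}
AG a: greatest fixpoint, start Z0 = {t2, t4, t6, t8}, keep only states in Sat with every successor in Z. Z1 = {t2, t6, t8}; fixed.
Sat(AG a) = {t2, t6, t8}
E[(¬b ∧ ¬a) U AG a]: least fixpoint, start Z0 = Sat(AG a) = {t2, t6, t8}, add states in Sat(¬b ∧ ¬a) with some successor in Z. Z1 = {t0, t2, t5, t6, t8}; Z2 = {t0, t2, t3, t5, t6, t8}; fixed.
Sat(E[(¬b ∧ ¬a) U AG a]) = {t0, t2, t3, t5, t6, t8}
|Sat(E[(¬b ∧ ¬a) U AG a])| = |{t0, t2, t3, t5, t6, t8}| = 6.

6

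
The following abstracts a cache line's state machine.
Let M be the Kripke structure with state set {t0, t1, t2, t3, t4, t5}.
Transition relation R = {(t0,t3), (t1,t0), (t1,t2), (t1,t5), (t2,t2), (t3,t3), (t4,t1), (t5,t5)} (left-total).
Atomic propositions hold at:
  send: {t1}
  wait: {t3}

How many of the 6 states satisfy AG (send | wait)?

1

Sat(send | wait) = {t1, t3}
AG (send | wait): greatest fixpoint, start Z0 = {t1, t3}, keep only states in Sat with every successor in Z. Z1 = {t3}; fixed.
Sat(AG (send | wait)) = {t3}
|Sat(AG (send | wait))| = |{t3}| = 1.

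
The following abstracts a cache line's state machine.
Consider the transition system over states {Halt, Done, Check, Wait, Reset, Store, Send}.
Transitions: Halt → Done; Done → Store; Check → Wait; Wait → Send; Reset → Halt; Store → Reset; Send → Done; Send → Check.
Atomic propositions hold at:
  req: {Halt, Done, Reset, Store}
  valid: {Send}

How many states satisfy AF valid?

3

AF valid: least fixpoint, start Z0 = {Send}, add states with every successor in Z. Z1 = {Wait, Send}; Z2 = {Check, Wait, Send}; fixed.
Sat(AF valid) = {Check, Wait, Send}
|Sat(AF valid)| = |{Check, Wait, Send}| = 3.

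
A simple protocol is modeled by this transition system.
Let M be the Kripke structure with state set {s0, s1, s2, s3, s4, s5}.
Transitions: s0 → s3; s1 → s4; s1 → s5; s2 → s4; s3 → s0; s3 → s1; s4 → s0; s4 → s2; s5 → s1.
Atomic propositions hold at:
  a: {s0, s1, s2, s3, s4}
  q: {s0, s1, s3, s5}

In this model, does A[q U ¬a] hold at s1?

Sat(¬a) = {s5}
A[q U ¬a]: least fixpoint, start Z0 = Sat(¬a) = {s5}, add states in Sat(q) with every successor in Z. Already a fixed point.
Sat(A[q U ¬a]) = {s5}
s1 ∉ Sat(A[q U ¬a]) = {s5}, so the formula does not hold at s1.

No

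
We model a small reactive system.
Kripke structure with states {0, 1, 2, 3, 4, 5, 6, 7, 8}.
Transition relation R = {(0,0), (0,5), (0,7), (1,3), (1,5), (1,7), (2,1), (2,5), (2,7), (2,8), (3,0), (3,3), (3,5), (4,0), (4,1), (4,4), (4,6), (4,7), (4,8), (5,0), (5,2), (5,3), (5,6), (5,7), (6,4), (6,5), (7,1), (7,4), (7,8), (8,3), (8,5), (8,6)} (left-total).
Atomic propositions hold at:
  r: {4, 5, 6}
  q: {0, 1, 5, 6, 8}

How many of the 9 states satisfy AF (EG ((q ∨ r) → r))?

Sat(q ∨ r) = {0, 1, 4, 5, 6, 8}
Sat((q ∨ r) → r) = {2, 3, 4, 5, 6, 7}
EG ((q ∨ r) → r): greatest fixpoint, start Z0 = {2, 3, 4, 5, 6, 7}, keep only states in Sat with some successor in Z. Already a fixed point.
Sat(EG ((q ∨ r) → r)) = {2, 3, 4, 5, 6, 7}
AF (EG ((q ∨ r) → r)): least fixpoint, start Z0 = {2, 3, 4, 5, 6, 7}, add states with every successor in Z. Z1 = {1, 2, 3, 4, 5, 6, 7, 8}; fixed.
Sat(AF (EG ((q ∨ r) → r))) = {1, 2, 3, 4, 5, 6, 7, 8}
|Sat(AF (EG ((q ∨ r) → r)))| = |{1, 2, 3, 4, 5, 6, 7, 8}| = 8.

8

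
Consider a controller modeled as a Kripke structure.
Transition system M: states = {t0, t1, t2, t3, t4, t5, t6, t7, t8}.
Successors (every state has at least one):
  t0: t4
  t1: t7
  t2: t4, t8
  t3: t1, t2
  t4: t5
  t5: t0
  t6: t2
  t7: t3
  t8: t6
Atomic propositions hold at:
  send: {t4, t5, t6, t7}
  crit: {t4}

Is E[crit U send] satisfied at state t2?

E[crit U send]: least fixpoint, start Z0 = Sat(send) = {t4, t5, t6, t7}, add states in Sat(crit) with some successor in Z. Already a fixed point.
Sat(E[crit U send]) = {t4, t5, t6, t7}
t2 ∉ Sat(E[crit U send]) = {t4, t5, t6, t7}, so the formula does not hold at t2.

No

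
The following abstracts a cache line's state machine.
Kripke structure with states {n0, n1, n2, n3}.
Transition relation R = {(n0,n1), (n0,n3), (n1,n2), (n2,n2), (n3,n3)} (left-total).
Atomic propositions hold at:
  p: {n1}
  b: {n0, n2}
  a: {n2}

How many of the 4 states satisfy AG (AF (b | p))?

Sat(b | p) = {n0, n1, n2}
AF (b | p): least fixpoint, start Z0 = {n0, n1, n2}, add states with every successor in Z. Already a fixed point.
Sat(AF (b | p)) = {n0, n1, n2}
AG (AF (b | p)): greatest fixpoint, start Z0 = {n0, n1, n2}, keep only states in Sat with every successor in Z. Z1 = {n1, n2}; fixed.
Sat(AG (AF (b | p))) = {n1, n2}
|Sat(AG (AF (b | p)))| = |{n1, n2}| = 2.

2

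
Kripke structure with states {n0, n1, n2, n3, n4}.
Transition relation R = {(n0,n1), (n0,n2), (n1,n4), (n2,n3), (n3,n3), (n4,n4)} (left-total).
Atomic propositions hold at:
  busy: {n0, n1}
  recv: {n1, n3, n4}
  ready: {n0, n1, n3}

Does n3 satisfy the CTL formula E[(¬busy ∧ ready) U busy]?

No

Sat(¬busy) = {n2, n3, n4}
Sat(¬busy ∧ ready) = {n3}
E[(¬busy ∧ ready) U busy]: least fixpoint, start Z0 = Sat(busy) = {n0, n1}, add states in Sat(¬busy ∧ ready) with some successor in Z. Already a fixed point.
Sat(E[(¬busy ∧ ready) U busy]) = {n0, n1}
n3 ∉ Sat(E[(¬busy ∧ ready) U busy]) = {n0, n1}, so the formula does not hold at n3.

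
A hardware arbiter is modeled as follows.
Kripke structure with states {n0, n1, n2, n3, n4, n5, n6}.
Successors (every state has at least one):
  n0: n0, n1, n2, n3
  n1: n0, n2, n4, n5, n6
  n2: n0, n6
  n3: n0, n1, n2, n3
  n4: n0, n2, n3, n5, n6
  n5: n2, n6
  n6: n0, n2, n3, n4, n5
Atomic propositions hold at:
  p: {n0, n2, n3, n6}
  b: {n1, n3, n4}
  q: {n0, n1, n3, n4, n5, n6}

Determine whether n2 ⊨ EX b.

No

Sat(EX b) = {s : some successor in {n1, n3, n4}} = {n0, n1, n3, n4, n6}
n2 ∉ Sat(EX b) = {n0, n1, n3, n4, n6}, so the formula does not hold at n2.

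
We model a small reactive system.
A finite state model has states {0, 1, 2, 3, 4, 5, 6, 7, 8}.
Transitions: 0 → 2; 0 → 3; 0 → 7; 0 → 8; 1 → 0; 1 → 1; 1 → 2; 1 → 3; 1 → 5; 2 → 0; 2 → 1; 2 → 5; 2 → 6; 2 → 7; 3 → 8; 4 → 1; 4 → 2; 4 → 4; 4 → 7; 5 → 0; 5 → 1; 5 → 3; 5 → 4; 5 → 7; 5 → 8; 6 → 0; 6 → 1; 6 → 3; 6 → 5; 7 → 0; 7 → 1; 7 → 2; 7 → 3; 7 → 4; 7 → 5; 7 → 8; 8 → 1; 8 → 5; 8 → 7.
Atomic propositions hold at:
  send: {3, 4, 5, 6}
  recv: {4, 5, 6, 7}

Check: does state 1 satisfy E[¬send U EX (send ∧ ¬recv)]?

Sat(¬send) = {0, 1, 2, 7, 8}
Sat(¬recv) = {0, 1, 2, 3, 8}
Sat(send ∧ ¬recv) = {3}
Sat(EX (send ∧ ¬recv)) = {s : some successor in {3}} = {0, 1, 5, 6, 7}
E[¬send U EX (send ∧ ¬recv)]: least fixpoint, start Z0 = Sat(EX (send ∧ ¬recv)) = {0, 1, 5, 6, 7}, add states in Sat(¬send) with some successor in Z. Z1 = {0, 1, 2, 5, 6, 7, 8}; fixed.
Sat(E[¬send U EX (send ∧ ¬recv)]) = {0, 1, 2, 5, 6, 7, 8}
1 ∈ Sat(E[¬send U EX (send ∧ ¬recv)]) = {0, 1, 2, 5, 6, 7, 8}, so the formula holds at 1.

Yes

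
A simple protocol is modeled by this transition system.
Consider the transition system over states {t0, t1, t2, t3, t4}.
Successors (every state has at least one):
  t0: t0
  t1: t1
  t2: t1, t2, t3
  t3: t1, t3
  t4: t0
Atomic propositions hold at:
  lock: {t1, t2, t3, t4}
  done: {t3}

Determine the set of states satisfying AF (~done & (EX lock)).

Sat(~done) = {t0, t1, t2, t4}
Sat(EX lock) = {s : some successor in {t1, t2, t3, t4}} = {t1, t2, t3}
Sat(~done & (EX lock)) = {t1, t2}
AF (~done & (EX lock)): least fixpoint, start Z0 = {t1, t2}, add states with every successor in Z. Already a fixed point.
Sat(AF (~done & (EX lock))) = {t1, t2}

{t1, t2}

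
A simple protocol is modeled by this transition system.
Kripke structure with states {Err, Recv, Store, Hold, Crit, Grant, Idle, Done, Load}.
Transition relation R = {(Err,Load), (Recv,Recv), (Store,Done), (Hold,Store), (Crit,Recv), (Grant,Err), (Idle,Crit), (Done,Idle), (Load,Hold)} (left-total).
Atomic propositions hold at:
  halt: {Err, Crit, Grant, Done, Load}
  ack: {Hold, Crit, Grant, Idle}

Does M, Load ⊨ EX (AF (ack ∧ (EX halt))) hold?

Yes

Sat(EX halt) = {s : some successor in {Err, Crit, Grant, Done, Load}} = {Err, Store, Grant, Idle}
Sat(ack ∧ (EX halt)) = {Grant, Idle}
AF (ack ∧ (EX halt)): least fixpoint, start Z0 = {Grant, Idle}, add states with every successor in Z. Z1 = {Grant, Idle, Done}; Z2 = {Store, Grant, Idle, Done}; Z3 = {Store, Hold, Grant, Idle, Done}; Z4 = {Store, Hold, Grant, Idle, Done, Load}; Z5 = {Err, Store, Hold, Grant, Idle, Done, Load}; fixed.
Sat(AF (ack ∧ (EX halt))) = {Err, Store, Hold, Grant, Idle, Done, Load}
Sat(EX (AF (ack ∧ (EX halt)))) = {s : some successor in {Err, Store, Hold, Grant, Idle, Done, Load}} = {Err, Store, Hold, Grant, Done, Load}
Load ∈ Sat(EX (AF (ack ∧ (EX halt)))) = {Err, Store, Hold, Grant, Done, Load}, so the formula holds at Load.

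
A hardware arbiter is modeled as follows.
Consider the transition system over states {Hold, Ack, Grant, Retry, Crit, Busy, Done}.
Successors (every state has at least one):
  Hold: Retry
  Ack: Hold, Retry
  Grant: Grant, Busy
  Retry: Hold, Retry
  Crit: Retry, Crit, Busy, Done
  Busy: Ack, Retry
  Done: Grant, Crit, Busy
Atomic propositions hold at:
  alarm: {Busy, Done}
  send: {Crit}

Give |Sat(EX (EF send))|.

2

EF send: least fixpoint, start Z0 = {Crit}, add states with some successor in Z. Z1 = {Crit, Done}; fixed.
Sat(EF send) = {Crit, Done}
Sat(EX (EF send)) = {s : some successor in {Crit, Done}} = {Crit, Done}
|Sat(EX (EF send))| = |{Crit, Done}| = 2.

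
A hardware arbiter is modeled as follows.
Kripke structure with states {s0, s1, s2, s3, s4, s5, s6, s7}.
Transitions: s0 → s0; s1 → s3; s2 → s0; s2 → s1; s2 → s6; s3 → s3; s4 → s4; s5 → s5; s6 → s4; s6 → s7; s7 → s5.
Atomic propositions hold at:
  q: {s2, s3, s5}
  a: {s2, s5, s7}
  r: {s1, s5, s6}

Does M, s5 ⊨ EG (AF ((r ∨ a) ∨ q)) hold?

Sat(r ∨ a) = {s1, s2, s5, s6, s7}
Sat((r ∨ a) ∨ q) = {s1, s2, s3, s5, s6, s7}
AF ((r ∨ a) ∨ q): least fixpoint, start Z0 = {s1, s2, s3, s5, s6, s7}, add states with every successor in Z. Already a fixed point.
Sat(AF ((r ∨ a) ∨ q)) = {s1, s2, s3, s5, s6, s7}
EG (AF ((r ∨ a) ∨ q)): greatest fixpoint, start Z0 = {s1, s2, s3, s5, s6, s7}, keep only states in Sat with some successor in Z. Already a fixed point.
Sat(EG (AF ((r ∨ a) ∨ q))) = {s1, s2, s3, s5, s6, s7}
s5 ∈ Sat(EG (AF ((r ∨ a) ∨ q))) = {s1, s2, s3, s5, s6, s7}, so the formula holds at s5.

Yes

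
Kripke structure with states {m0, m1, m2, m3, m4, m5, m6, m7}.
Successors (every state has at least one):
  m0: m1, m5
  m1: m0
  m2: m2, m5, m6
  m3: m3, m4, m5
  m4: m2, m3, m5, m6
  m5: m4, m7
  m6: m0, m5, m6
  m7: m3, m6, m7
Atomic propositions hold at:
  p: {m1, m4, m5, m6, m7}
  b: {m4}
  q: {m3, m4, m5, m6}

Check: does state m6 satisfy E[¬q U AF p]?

Sat(¬q) = {m0, m1, m2, m7}
AF p: least fixpoint, start Z0 = {m1, m4, m5, m6, m7}, add states with every successor in Z. Z1 = {m0, m1, m4, m5, m6, m7}; fixed.
Sat(AF p) = {m0, m1, m4, m5, m6, m7}
E[¬q U AF p]: least fixpoint, start Z0 = Sat(AF p) = {m0, m1, m4, m5, m6, m7}, add states in Sat(¬q) with some successor in Z. Z1 = {m0, m1, m2, m4, m5, m6, m7}; fixed.
Sat(E[¬q U AF p]) = {m0, m1, m2, m4, m5, m6, m7}
m6 ∈ Sat(E[¬q U AF p]) = {m0, m1, m2, m4, m5, m6, m7}, so the formula holds at m6.

Yes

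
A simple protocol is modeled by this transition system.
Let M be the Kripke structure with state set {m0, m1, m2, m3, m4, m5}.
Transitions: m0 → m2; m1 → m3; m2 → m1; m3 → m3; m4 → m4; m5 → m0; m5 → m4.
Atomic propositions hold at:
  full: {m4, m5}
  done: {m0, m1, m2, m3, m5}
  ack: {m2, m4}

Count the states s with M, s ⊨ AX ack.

2

Sat(AX ack) = {s : every successor in {m2, m4}} = {m0, m4}
|Sat(AX ack)| = |{m0, m4}| = 2.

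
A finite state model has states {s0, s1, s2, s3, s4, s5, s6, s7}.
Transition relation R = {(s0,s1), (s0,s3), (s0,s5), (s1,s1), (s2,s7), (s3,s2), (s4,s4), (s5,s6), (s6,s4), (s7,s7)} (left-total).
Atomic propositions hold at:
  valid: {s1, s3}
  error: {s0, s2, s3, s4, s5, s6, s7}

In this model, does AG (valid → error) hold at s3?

Yes

Sat(valid → error) = {s0, s2, s3, s4, s5, s6, s7}
AG (valid → error): greatest fixpoint, start Z0 = {s0, s2, s3, s4, s5, s6, s7}, keep only states in Sat with every successor in Z. Z1 = {s2, s3, s4, s5, s6, s7}; fixed.
Sat(AG (valid → error)) = {s2, s3, s4, s5, s6, s7}
s3 ∈ Sat(AG (valid → error)) = {s2, s3, s4, s5, s6, s7}, so the formula holds at s3.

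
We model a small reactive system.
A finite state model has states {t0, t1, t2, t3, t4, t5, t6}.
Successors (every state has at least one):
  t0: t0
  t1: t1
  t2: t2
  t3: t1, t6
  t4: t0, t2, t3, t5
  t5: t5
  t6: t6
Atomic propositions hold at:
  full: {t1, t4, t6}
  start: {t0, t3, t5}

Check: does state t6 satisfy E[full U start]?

No

E[full U start]: least fixpoint, start Z0 = Sat(start) = {t0, t3, t5}, add states in Sat(full) with some successor in Z. Z1 = {t0, t3, t4, t5}; fixed.
Sat(E[full U start]) = {t0, t3, t4, t5}
t6 ∉ Sat(E[full U start]) = {t0, t3, t4, t5}, so the formula does not hold at t6.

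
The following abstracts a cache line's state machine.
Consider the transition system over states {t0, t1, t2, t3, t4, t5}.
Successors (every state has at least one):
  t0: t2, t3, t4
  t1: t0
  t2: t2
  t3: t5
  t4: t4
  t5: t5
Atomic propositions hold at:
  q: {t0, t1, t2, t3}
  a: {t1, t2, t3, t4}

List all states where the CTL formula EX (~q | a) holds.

Sat(~q) = {t4, t5}
Sat(~q | a) = {t1, t2, t3, t4, t5}
Sat(EX (~q | a)) = {s : some successor in {t1, t2, t3, t4, t5}} = {t0, t2, t3, t4, t5}

{t0, t2, t3, t4, t5}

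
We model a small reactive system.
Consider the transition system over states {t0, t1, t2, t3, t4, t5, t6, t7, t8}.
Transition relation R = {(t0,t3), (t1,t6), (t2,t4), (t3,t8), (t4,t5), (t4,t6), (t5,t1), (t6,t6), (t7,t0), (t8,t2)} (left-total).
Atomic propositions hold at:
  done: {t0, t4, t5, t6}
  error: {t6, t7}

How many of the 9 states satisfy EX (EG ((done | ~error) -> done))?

4

Sat(~error) = {t0, t1, t2, t3, t4, t5, t8}
Sat(done | ~error) = {t0, t1, t2, t3, t4, t5, t6, t8}
Sat((done | ~error) -> done) = {t0, t4, t5, t6, t7}
EG ((done | ~error) -> done): greatest fixpoint, start Z0 = {t0, t4, t5, t6, t7}, keep only states in Sat with some successor in Z. Z1 = {t4, t6, t7}; Z2 = {t4, t6}; fixed.
Sat(EG ((done | ~error) -> done)) = {t4, t6}
Sat(EX (EG ((done | ~error) -> done))) = {s : some successor in {t4, t6}} = {t1, t2, t4, t6}
|Sat(EX (EG ((done | ~error) -> done)))| = |{t1, t2, t4, t6}| = 4.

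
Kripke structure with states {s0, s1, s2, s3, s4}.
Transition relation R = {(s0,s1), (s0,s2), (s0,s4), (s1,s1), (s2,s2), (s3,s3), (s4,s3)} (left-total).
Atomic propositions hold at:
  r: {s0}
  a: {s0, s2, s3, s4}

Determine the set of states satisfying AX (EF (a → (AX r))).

Sat(AX r) = {s : every successor in {s0}} = ∅
Sat(a → (AX r)) = {s1}
EF (a → (AX r)): least fixpoint, start Z0 = {s1}, add states with some successor in Z. Z1 = {s0, s1}; fixed.
Sat(EF (a → (AX r))) = {s0, s1}
Sat(AX (EF (a → (AX r)))) = {s : every successor in {s0, s1}} = {s1}

{s1}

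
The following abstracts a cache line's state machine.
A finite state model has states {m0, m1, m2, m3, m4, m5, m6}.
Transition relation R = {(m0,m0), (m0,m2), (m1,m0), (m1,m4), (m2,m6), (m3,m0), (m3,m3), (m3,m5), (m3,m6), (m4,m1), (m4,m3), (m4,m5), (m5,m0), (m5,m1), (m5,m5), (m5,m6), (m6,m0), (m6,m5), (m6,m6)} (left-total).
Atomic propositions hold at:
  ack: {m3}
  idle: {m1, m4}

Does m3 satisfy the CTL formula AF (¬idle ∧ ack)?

Sat(¬idle) = {m0, m2, m3, m5, m6}
Sat(¬idle ∧ ack) = {m3}
AF (¬idle ∧ ack): least fixpoint, start Z0 = {m3}, add states with every successor in Z. Already a fixed point.
Sat(AF (¬idle ∧ ack)) = {m3}
m3 ∈ Sat(AF (¬idle ∧ ack)) = {m3}, so the formula holds at m3.

Yes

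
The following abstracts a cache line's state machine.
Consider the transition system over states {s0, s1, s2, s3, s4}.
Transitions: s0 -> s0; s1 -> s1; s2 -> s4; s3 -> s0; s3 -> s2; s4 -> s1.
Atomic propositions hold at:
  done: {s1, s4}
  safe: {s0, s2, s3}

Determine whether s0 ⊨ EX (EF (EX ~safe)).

Sat(~safe) = {s1, s4}
Sat(EX ~safe) = {s : some successor in {s1, s4}} = {s1, s2, s4}
EF (EX ~safe): least fixpoint, start Z0 = {s1, s2, s4}, add states with some successor in Z. Z1 = {s1, s2, s3, s4}; fixed.
Sat(EF (EX ~safe)) = {s1, s2, s3, s4}
Sat(EX (EF (EX ~safe))) = {s : some successor in {s1, s2, s3, s4}} = {s1, s2, s3, s4}
s0 ∉ Sat(EX (EF (EX ~safe))) = {s1, s2, s3, s4}, so the formula does not hold at s0.

No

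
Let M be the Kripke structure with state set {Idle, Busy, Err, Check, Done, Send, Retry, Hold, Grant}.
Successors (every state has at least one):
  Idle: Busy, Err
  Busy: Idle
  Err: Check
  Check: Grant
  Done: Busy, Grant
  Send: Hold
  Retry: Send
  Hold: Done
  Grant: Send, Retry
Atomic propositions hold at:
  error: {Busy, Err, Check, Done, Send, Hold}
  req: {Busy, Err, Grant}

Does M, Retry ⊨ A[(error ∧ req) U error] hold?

Sat(error ∧ req) = {Busy, Err}
A[(error ∧ req) U error]: least fixpoint, start Z0 = Sat(error) = {Busy, Err, Check, Done, Send, Hold}, add states in Sat(error ∧ req) with every successor in Z. Already a fixed point.
Sat(A[(error ∧ req) U error]) = {Busy, Err, Check, Done, Send, Hold}
Retry ∉ Sat(A[(error ∧ req) U error]) = {Busy, Err, Check, Done, Send, Hold}, so the formula does not hold at Retry.

No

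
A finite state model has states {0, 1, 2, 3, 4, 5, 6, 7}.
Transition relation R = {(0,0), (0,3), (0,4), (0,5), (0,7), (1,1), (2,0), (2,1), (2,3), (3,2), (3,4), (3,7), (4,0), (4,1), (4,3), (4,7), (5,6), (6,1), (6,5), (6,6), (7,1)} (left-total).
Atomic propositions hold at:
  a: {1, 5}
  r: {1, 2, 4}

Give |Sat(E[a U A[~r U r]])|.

Sat(~r) = {0, 3, 5, 6, 7}
A[~r U r]: least fixpoint, start Z0 = Sat(r) = {1, 2, 4}, add states in Sat(~r) with every successor in Z. Z1 = {1, 2, 4, 7}; Z2 = {1, 2, 3, 4, 7}; fixed.
Sat(A[~r U r]) = {1, 2, 3, 4, 7}
E[a U A[~r U r]]: least fixpoint, start Z0 = Sat(A[~r U r]) = {1, 2, 3, 4, 7}, add states in Sat(a) with some successor in Z. Already a fixed point.
Sat(E[a U A[~r U r]]) = {1, 2, 3, 4, 7}
|Sat(E[a U A[~r U r]])| = |{1, 2, 3, 4, 7}| = 5.

5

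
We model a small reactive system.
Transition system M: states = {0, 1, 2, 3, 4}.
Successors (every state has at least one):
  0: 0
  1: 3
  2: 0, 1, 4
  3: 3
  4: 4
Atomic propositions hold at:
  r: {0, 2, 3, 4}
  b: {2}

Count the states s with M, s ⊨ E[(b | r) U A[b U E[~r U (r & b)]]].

1

Sat(b | r) = {0, 2, 3, 4}
Sat(~r) = {1}
Sat(r & b) = {2}
E[~r U (r & b)]: least fixpoint, start Z0 = Sat((r & b)) = {2}, add states in Sat(~r) with some successor in Z. Already a fixed point.
Sat(E[~r U (r & b)]) = {2}
A[b U E[~r U (r & b)]]: least fixpoint, start Z0 = Sat(E[~r U (r & b)]) = {2}, add states in Sat(b) with every successor in Z. Already a fixed point.
Sat(A[b U E[~r U (r & b)]]) = {2}
E[(b | r) U A[b U E[~r U (r & b)]]]: least fixpoint, start Z0 = Sat(A[b U E[~r U (r & b)]]) = {2}, add states in Sat(b | r) with some successor in Z. Already a fixed point.
Sat(E[(b | r) U A[b U E[~r U (r & b)]]]) = {2}
|Sat(E[(b | r) U A[b U E[~r U (r & b)]]])| = |{2}| = 1.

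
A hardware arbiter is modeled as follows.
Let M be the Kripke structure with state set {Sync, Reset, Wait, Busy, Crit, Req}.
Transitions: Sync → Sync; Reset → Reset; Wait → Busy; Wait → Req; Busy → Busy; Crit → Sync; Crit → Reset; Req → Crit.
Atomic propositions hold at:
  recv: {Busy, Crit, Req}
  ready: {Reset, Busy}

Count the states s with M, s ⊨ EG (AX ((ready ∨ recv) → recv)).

Sat(ready ∨ recv) = {Reset, Busy, Crit, Req}
Sat((ready ∨ recv) → recv) = {Sync, Wait, Busy, Crit, Req}
Sat(AX ((ready ∨ recv) → recv)) = {s : every successor in {Sync, Wait, Busy, Crit, Req}} = {Sync, Wait, Busy, Req}
EG (AX ((ready ∨ recv) → recv)): greatest fixpoint, start Z0 = {Sync, Wait, Busy, Req}, keep only states in Sat with some successor in Z. Z1 = {Sync, Wait, Busy}; fixed.
Sat(EG (AX ((ready ∨ recv) → recv))) = {Sync, Wait, Busy}
|Sat(EG (AX ((ready ∨ recv) → recv)))| = |{Sync, Wait, Busy}| = 3.

3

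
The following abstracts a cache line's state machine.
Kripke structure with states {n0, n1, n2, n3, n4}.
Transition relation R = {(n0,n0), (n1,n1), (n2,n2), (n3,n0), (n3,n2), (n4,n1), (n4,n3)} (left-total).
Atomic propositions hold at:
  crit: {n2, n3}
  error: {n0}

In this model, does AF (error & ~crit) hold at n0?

Yes

Sat(~crit) = {n0, n1, n4}
Sat(error & ~crit) = {n0}
AF (error & ~crit): least fixpoint, start Z0 = {n0}, add states with every successor in Z. Already a fixed point.
Sat(AF (error & ~crit)) = {n0}
n0 ∈ Sat(AF (error & ~crit)) = {n0}, so the formula holds at n0.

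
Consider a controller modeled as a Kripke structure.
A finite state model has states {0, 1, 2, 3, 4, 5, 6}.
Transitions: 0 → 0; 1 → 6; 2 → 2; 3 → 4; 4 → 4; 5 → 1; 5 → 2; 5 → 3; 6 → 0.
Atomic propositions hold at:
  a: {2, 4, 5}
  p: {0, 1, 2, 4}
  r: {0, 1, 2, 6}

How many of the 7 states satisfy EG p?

3

EG p: greatest fixpoint, start Z0 = {0, 1, 2, 4}, keep only states in Sat with some successor in Z. Z1 = {0, 2, 4}; fixed.
Sat(EG p) = {0, 2, 4}
|Sat(EG p)| = |{0, 2, 4}| = 3.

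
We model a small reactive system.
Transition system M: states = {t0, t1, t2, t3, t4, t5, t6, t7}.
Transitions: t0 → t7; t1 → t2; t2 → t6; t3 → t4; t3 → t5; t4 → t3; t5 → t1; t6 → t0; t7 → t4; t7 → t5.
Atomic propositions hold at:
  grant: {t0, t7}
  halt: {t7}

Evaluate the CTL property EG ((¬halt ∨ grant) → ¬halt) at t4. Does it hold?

Yes

Sat(¬halt) = {t0, t1, t2, t3, t4, t5, t6}
Sat(¬halt ∨ grant) = {t0, t1, t2, t3, t4, t5, t6, t7}
Sat((¬halt ∨ grant) → ¬halt) = {t0, t1, t2, t3, t4, t5, t6}
EG ((¬halt ∨ grant) → ¬halt): greatest fixpoint, start Z0 = {t0, t1, t2, t3, t4, t5, t6}, keep only states in Sat with some successor in Z. Z1 = {t1, t2, t3, t4, t5, t6}; Z2 = {t1, t2, t3, t4, t5}; Z3 = {t1, t3, t4, t5}; Z4 = {t3, t4, t5}; Z5 = {t3, t4}; fixed.
Sat(EG ((¬halt ∨ grant) → ¬halt)) = {t3, t4}
t4 ∈ Sat(EG ((¬halt ∨ grant) → ¬halt)) = {t3, t4}, so the formula holds at t4.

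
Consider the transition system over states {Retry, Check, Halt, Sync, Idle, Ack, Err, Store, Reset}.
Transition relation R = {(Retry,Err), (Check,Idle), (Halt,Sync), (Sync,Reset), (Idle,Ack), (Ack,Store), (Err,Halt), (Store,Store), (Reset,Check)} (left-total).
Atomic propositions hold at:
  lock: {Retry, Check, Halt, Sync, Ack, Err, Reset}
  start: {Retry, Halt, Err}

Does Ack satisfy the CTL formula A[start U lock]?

Yes

A[start U lock]: least fixpoint, start Z0 = Sat(lock) = {Retry, Check, Halt, Sync, Ack, Err, Reset}, add states in Sat(start) with every successor in Z. Already a fixed point.
Sat(A[start U lock]) = {Retry, Check, Halt, Sync, Ack, Err, Reset}
Ack ∈ Sat(A[start U lock]) = {Retry, Check, Halt, Sync, Ack, Err, Reset}, so the formula holds at Ack.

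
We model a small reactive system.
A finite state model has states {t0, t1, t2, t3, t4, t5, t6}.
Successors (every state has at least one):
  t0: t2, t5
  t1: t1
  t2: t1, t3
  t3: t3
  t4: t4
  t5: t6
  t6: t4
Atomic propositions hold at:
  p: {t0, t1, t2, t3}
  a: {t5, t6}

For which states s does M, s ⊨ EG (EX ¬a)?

{t0, t1, t2, t3, t4, t6}

Sat(¬a) = {t0, t1, t2, t3, t4}
Sat(EX ¬a) = {s : some successor in {t0, t1, t2, t3, t4}} = {t0, t1, t2, t3, t4, t6}
EG (EX ¬a): greatest fixpoint, start Z0 = {t0, t1, t2, t3, t4, t6}, keep only states in Sat with some successor in Z. Already a fixed point.
Sat(EG (EX ¬a)) = {t0, t1, t2, t3, t4, t6}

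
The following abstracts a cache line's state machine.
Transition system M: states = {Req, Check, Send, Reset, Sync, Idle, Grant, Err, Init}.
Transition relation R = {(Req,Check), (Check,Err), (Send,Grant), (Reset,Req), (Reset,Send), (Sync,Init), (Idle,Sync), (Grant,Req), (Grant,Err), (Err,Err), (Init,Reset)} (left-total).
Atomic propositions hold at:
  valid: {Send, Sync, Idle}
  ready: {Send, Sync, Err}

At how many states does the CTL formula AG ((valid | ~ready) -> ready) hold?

1

Sat(~ready) = {Req, Check, Reset, Idle, Grant, Init}
Sat(valid | ~ready) = {Req, Check, Send, Reset, Sync, Idle, Grant, Init}
Sat((valid | ~ready) -> ready) = {Send, Sync, Err}
AG ((valid | ~ready) -> ready): greatest fixpoint, start Z0 = {Send, Sync, Err}, keep only states in Sat with every successor in Z. Z1 = {Err}; fixed.
Sat(AG ((valid | ~ready) -> ready)) = {Err}
|Sat(AG ((valid | ~ready) -> ready))| = |{Err}| = 1.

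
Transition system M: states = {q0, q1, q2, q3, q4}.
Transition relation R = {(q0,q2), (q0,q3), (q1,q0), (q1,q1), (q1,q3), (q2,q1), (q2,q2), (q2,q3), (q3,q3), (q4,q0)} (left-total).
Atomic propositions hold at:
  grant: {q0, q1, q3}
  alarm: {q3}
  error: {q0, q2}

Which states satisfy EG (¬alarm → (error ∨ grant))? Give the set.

{q0, q1, q2, q3}

Sat(¬alarm) = {q0, q1, q2, q4}
Sat(error ∨ grant) = {q0, q1, q2, q3}
Sat(¬alarm → (error ∨ grant)) = {q0, q1, q2, q3}
EG (¬alarm → (error ∨ grant)): greatest fixpoint, start Z0 = {q0, q1, q2, q3}, keep only states in Sat with some successor in Z. Already a fixed point.
Sat(EG (¬alarm → (error ∨ grant))) = {q0, q1, q2, q3}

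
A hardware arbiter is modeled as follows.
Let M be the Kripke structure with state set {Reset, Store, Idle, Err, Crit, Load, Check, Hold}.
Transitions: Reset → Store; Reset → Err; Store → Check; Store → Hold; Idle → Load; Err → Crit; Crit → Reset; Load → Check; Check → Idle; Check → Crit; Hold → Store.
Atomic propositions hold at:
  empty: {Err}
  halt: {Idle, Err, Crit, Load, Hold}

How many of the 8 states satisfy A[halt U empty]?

A[halt U empty]: least fixpoint, start Z0 = Sat(empty) = {Err}, add states in Sat(halt) with every successor in Z. Already a fixed point.
Sat(A[halt U empty]) = {Err}
|Sat(A[halt U empty])| = |{Err}| = 1.

1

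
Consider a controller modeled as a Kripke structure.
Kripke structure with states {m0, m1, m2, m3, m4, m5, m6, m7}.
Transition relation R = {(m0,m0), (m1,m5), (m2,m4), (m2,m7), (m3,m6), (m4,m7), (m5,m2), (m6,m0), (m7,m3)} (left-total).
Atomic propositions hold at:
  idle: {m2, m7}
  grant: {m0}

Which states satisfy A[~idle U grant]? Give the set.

Sat(~idle) = {m0, m1, m3, m4, m5, m6}
A[~idle U grant]: least fixpoint, start Z0 = Sat(grant) = {m0}, add states in Sat(~idle) with every successor in Z. Z1 = {m0, m6}; Z2 = {m0, m3, m6}; fixed.
Sat(A[~idle U grant]) = {m0, m3, m6}

{m0, m3, m6}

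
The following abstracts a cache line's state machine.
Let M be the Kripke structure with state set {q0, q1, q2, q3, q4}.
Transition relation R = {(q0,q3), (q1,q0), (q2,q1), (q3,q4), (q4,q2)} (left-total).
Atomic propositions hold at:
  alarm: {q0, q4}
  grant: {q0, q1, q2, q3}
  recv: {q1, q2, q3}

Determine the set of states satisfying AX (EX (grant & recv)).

Sat(grant & recv) = {q1, q2, q3}
Sat(EX (grant & recv)) = {s : some successor in {q1, q2, q3}} = {q0, q2, q4}
Sat(AX (EX (grant & recv))) = {s : every successor in {q0, q2, q4}} = {q1, q3, q4}

{q1, q3, q4}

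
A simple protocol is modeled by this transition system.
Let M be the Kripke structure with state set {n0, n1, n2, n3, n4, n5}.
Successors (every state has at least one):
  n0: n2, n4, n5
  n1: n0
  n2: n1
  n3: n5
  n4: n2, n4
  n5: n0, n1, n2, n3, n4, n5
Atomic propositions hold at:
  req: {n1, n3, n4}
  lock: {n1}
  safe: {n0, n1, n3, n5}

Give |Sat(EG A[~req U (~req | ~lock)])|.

4

Sat(~req) = {n0, n2, n5}
Sat(~lock) = {n0, n2, n3, n4, n5}
Sat(~req | ~lock) = {n0, n2, n3, n4, n5}
A[~req U (~req | ~lock)]: least fixpoint, start Z0 = Sat((~req | ~lock)) = {n0, n2, n3, n4, n5}, add states in Sat(~req) with every successor in Z. Already a fixed point.
Sat(A[~req U (~req | ~lock)]) = {n0, n2, n3, n4, n5}
EG A[~req U (~req | ~lock)]: greatest fixpoint, start Z0 = {n0, n2, n3, n4, n5}, keep only states in Sat with some successor in Z. Z1 = {n0, n3, n4, n5}; fixed.
Sat(EG A[~req U (~req | ~lock)]) = {n0, n3, n4, n5}
|Sat(EG A[~req U (~req | ~lock)])| = |{n0, n3, n4, n5}| = 4.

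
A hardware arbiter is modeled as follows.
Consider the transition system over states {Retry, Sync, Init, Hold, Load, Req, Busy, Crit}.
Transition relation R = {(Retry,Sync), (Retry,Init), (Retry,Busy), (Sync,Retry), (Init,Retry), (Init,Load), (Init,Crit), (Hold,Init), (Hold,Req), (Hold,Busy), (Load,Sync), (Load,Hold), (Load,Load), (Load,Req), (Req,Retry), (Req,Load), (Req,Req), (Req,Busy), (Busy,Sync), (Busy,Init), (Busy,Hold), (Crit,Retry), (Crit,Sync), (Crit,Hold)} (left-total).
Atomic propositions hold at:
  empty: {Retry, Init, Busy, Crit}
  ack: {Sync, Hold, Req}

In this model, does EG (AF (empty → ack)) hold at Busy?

No

Sat(empty → ack) = {Sync, Hold, Load, Req}
AF (empty → ack): least fixpoint, start Z0 = {Sync, Hold, Load, Req}, add states with every successor in Z. Already a fixed point.
Sat(AF (empty → ack)) = {Sync, Hold, Load, Req}
EG (AF (empty → ack)): greatest fixpoint, start Z0 = {Sync, Hold, Load, Req}, keep only states in Sat with some successor in Z. Z1 = {Hold, Load, Req}; fixed.
Sat(EG (AF (empty → ack))) = {Hold, Load, Req}
Busy ∉ Sat(EG (AF (empty → ack))) = {Hold, Load, Req}, so the formula does not hold at Busy.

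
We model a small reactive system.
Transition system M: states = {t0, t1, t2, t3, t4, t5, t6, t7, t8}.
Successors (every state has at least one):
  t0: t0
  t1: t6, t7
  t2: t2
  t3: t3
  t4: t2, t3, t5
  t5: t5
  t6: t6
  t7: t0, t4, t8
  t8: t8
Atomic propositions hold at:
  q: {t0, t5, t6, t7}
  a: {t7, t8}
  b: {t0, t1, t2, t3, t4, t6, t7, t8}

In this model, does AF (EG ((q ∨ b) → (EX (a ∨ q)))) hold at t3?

Sat(q ∨ b) = {t0, t1, t2, t3, t4, t5, t6, t7, t8}
Sat(a ∨ q) = {t0, t5, t6, t7, t8}
Sat(EX (a ∨ q)) = {s : some successor in {t0, t5, t6, t7, t8}} = {t0, t1, t4, t5, t6, t7, t8}
Sat((q ∨ b) → (EX (a ∨ q))) = {t0, t1, t4, t5, t6, t7, t8}
EG ((q ∨ b) → (EX (a ∨ q))): greatest fixpoint, start Z0 = {t0, t1, t4, t5, t6, t7, t8}, keep only states in Sat with some successor in Z. Already a fixed point.
Sat(EG ((q ∨ b) → (EX (a ∨ q)))) = {t0, t1, t4, t5, t6, t7, t8}
AF (EG ((q ∨ b) → (EX (a ∨ q)))): least fixpoint, start Z0 = {t0, t1, t4, t5, t6, t7, t8}, add states with every successor in Z. Already a fixed point.
Sat(AF (EG ((q ∨ b) → (EX (a ∨ q))))) = {t0, t1, t4, t5, t6, t7, t8}
t3 ∉ Sat(AF (EG ((q ∨ b) → (EX (a ∨ q))))) = {t0, t1, t4, t5, t6, t7, t8}, so the formula does not hold at t3.

No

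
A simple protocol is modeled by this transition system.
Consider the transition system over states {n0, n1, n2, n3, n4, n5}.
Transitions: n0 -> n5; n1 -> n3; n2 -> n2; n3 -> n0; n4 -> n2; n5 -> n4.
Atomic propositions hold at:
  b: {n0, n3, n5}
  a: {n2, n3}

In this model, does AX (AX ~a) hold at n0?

Yes

Sat(~a) = {n0, n1, n4, n5}
Sat(AX ~a) = {s : every successor in {n0, n1, n4, n5}} = {n0, n3, n5}
Sat(AX (AX ~a)) = {s : every successor in {n0, n3, n5}} = {n0, n1, n3}
n0 ∈ Sat(AX (AX ~a)) = {n0, n1, n3}, so the formula holds at n0.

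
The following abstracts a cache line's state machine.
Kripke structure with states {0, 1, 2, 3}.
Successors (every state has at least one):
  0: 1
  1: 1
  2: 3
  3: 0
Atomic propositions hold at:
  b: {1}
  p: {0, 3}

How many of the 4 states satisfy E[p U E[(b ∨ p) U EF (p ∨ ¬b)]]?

3

Sat(b ∨ p) = {0, 1, 3}
Sat(¬b) = {0, 2, 3}
Sat(p ∨ ¬b) = {0, 2, 3}
EF (p ∨ ¬b): least fixpoint, start Z0 = {0, 2, 3}, add states with some successor in Z. Already a fixed point.
Sat(EF (p ∨ ¬b)) = {0, 2, 3}
E[(b ∨ p) U EF (p ∨ ¬b)]: least fixpoint, start Z0 = Sat(EF (p ∨ ¬b)) = {0, 2, 3}, add states in Sat(b ∨ p) with some successor in Z. Already a fixed point.
Sat(E[(b ∨ p) U EF (p ∨ ¬b)]) = {0, 2, 3}
E[p U E[(b ∨ p) U EF (p ∨ ¬b)]]: least fixpoint, start Z0 = Sat(E[(b ∨ p) U EF (p ∨ ¬b)]) = {0, 2, 3}, add states in Sat(p) with some successor in Z. Already a fixed point.
Sat(E[p U E[(b ∨ p) U EF (p ∨ ¬b)]]) = {0, 2, 3}
|Sat(E[p U E[(b ∨ p) U EF (p ∨ ¬b)]])| = |{0, 2, 3}| = 3.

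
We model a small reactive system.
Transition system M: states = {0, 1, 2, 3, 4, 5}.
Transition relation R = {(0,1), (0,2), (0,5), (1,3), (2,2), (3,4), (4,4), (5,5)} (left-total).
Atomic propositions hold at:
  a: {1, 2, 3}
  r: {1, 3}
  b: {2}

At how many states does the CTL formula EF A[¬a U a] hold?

Sat(¬a) = {0, 4, 5}
A[¬a U a]: least fixpoint, start Z0 = Sat(a) = {1, 2, 3}, add states in Sat(¬a) with every successor in Z. Already a fixed point.
Sat(A[¬a U a]) = {1, 2, 3}
EF A[¬a U a]: least fixpoint, start Z0 = {1, 2, 3}, add states with some successor in Z. Z1 = {0, 1, 2, 3}; fixed.
Sat(EF A[¬a U a]) = {0, 1, 2, 3}
|Sat(EF A[¬a U a])| = |{0, 1, 2, 3}| = 4.

4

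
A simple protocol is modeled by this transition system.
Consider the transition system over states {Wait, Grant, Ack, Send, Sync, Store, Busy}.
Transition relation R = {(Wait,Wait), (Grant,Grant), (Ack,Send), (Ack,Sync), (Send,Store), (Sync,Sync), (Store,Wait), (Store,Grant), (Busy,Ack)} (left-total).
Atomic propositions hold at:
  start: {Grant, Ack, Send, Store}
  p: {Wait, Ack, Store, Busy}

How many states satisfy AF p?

5

AF p: least fixpoint, start Z0 = {Wait, Ack, Store, Busy}, add states with every successor in Z. Z1 = {Wait, Ack, Send, Store, Busy}; fixed.
Sat(AF p) = {Wait, Ack, Send, Store, Busy}
|Sat(AF p)| = |{Wait, Ack, Send, Store, Busy}| = 5.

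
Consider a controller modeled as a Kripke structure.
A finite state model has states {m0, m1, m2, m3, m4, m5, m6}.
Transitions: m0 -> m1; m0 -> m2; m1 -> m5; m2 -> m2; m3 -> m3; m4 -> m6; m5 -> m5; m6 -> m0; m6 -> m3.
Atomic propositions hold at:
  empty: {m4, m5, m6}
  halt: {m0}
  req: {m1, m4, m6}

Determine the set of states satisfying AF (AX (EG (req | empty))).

{m1, m5}

Sat(req | empty) = {m1, m4, m5, m6}
EG (req | empty): greatest fixpoint, start Z0 = {m1, m4, m5, m6}, keep only states in Sat with some successor in Z. Z1 = {m1, m4, m5}; Z2 = {m1, m5}; fixed.
Sat(EG (req | empty)) = {m1, m5}
Sat(AX (EG (req | empty))) = {s : every successor in {m1, m5}} = {m1, m5}
AF (AX (EG (req | empty))): least fixpoint, start Z0 = {m1, m5}, add states with every successor in Z. Already a fixed point.
Sat(AF (AX (EG (req | empty)))) = {m1, m5}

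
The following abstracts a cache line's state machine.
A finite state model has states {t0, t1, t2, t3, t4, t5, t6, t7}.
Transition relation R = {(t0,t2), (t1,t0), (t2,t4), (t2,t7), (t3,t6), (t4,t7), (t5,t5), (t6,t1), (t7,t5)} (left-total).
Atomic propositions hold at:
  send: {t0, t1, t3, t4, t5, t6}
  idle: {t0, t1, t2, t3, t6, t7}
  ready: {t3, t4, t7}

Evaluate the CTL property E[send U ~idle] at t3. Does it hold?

Sat(~idle) = {t4, t5}
E[send U ~idle]: least fixpoint, start Z0 = Sat(~idle) = {t4, t5}, add states in Sat(send) with some successor in Z. Already a fixed point.
Sat(E[send U ~idle]) = {t4, t5}
t3 ∉ Sat(E[send U ~idle]) = {t4, t5}, so the formula does not hold at t3.

No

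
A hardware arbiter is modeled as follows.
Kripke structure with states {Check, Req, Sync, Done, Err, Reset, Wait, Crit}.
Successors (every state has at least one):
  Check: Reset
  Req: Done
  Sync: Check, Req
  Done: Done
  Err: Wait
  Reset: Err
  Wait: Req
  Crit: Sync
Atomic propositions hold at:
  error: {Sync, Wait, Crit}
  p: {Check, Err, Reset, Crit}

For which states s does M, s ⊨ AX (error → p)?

{Check, Req, Sync, Done, Reset, Wait}

Sat(error → p) = {Check, Req, Done, Err, Reset, Crit}
Sat(AX (error → p)) = {s : every successor in {Check, Req, Done, Err, Reset, Crit}} = {Check, Req, Sync, Done, Reset, Wait}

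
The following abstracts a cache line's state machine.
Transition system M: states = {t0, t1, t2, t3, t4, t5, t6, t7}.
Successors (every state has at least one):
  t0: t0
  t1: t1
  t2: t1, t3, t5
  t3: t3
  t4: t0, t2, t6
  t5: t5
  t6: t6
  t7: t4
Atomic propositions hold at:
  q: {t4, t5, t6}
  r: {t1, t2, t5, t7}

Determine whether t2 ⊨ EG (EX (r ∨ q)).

Sat(r ∨ q) = {t1, t2, t4, t5, t6, t7}
Sat(EX (r ∨ q)) = {s : some successor in {t1, t2, t4, t5, t6, t7}} = {t1, t2, t4, t5, t6, t7}
EG (EX (r ∨ q)): greatest fixpoint, start Z0 = {t1, t2, t4, t5, t6, t7}, keep only states in Sat with some successor in Z. Already a fixed point.
Sat(EG (EX (r ∨ q))) = {t1, t2, t4, t5, t6, t7}
t2 ∈ Sat(EG (EX (r ∨ q))) = {t1, t2, t4, t5, t6, t7}, so the formula holds at t2.

Yes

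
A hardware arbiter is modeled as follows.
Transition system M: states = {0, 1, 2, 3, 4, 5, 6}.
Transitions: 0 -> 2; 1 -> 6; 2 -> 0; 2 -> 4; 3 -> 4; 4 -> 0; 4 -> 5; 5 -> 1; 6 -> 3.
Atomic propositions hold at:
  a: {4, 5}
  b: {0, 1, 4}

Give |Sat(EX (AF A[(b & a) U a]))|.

6

Sat(b & a) = {4}
A[(b & a) U a]: least fixpoint, start Z0 = Sat(a) = {4, 5}, add states in Sat(b & a) with every successor in Z. Already a fixed point.
Sat(A[(b & a) U a]) = {4, 5}
AF A[(b & a) U a]: least fixpoint, start Z0 = {4, 5}, add states with every successor in Z. Z1 = {3, 4, 5}; Z2 = {3, 4, 5, 6}; Z3 = {1, 3, 4, 5, 6}; fixed.
Sat(AF A[(b & a) U a]) = {1, 3, 4, 5, 6}
Sat(EX (AF A[(b & a) U a])) = {s : some successor in {1, 3, 4, 5, 6}} = {1, 2, 3, 4, 5, 6}
|Sat(EX (AF A[(b & a) U a]))| = |{1, 2, 3, 4, 5, 6}| = 6.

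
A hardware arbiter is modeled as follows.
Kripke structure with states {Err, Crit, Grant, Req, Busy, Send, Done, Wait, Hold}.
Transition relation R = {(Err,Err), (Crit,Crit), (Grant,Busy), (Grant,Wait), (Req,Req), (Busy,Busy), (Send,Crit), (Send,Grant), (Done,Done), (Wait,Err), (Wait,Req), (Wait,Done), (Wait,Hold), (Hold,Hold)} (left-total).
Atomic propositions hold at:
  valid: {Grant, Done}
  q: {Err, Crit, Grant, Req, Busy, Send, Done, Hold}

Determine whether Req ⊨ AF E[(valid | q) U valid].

No

Sat(valid | q) = {Err, Crit, Grant, Req, Busy, Send, Done, Hold}
E[(valid | q) U valid]: least fixpoint, start Z0 = Sat(valid) = {Grant, Done}, add states in Sat(valid | q) with some successor in Z. Z1 = {Grant, Send, Done}; fixed.
Sat(E[(valid | q) U valid]) = {Grant, Send, Done}
AF E[(valid | q) U valid]: least fixpoint, start Z0 = {Grant, Send, Done}, add states with every successor in Z. Already a fixed point.
Sat(AF E[(valid | q) U valid]) = {Grant, Send, Done}
Req ∉ Sat(AF E[(valid | q) U valid]) = {Grant, Send, Done}, so the formula does not hold at Req.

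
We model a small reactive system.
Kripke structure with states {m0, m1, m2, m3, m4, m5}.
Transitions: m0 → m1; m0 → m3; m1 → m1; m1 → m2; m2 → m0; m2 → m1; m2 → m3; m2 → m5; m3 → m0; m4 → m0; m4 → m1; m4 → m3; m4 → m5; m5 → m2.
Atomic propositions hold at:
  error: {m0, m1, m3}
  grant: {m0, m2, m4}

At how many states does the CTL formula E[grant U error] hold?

5

E[grant U error]: least fixpoint, start Z0 = Sat(error) = {m0, m1, m3}, add states in Sat(grant) with some successor in Z. Z1 = {m0, m1, m2, m3, m4}; fixed.
Sat(E[grant U error]) = {m0, m1, m2, m3, m4}
|Sat(E[grant U error])| = |{m0, m1, m2, m3, m4}| = 5.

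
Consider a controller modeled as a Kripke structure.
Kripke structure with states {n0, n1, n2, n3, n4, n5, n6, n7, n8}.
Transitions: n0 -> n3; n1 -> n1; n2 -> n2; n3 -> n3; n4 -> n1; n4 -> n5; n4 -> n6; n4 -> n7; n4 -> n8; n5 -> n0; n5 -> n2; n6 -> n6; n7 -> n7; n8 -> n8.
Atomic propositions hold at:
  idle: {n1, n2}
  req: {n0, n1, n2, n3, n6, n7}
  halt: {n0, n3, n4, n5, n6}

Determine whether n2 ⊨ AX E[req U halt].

No

E[req U halt]: least fixpoint, start Z0 = Sat(halt) = {n0, n3, n4, n5, n6}, add states in Sat(req) with some successor in Z. Already a fixed point.
Sat(E[req U halt]) = {n0, n3, n4, n5, n6}
Sat(AX E[req U halt]) = {s : every successor in {n0, n3, n4, n5, n6}} = {n0, n3, n6}
n2 ∉ Sat(AX E[req U halt]) = {n0, n3, n6}, so the formula does not hold at n2.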